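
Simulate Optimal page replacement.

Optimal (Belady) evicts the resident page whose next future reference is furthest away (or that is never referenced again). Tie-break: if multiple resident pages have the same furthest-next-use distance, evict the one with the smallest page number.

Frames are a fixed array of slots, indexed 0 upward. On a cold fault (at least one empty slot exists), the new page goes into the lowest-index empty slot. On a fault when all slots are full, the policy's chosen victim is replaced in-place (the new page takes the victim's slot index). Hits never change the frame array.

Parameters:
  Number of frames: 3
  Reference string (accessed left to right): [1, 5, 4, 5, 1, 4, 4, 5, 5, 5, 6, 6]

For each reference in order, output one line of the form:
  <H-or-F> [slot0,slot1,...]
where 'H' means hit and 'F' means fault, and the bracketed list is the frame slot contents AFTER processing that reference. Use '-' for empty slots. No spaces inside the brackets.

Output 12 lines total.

F [1,-,-]
F [1,5,-]
F [1,5,4]
H [1,5,4]
H [1,5,4]
H [1,5,4]
H [1,5,4]
H [1,5,4]
H [1,5,4]
H [1,5,4]
F [6,5,4]
H [6,5,4]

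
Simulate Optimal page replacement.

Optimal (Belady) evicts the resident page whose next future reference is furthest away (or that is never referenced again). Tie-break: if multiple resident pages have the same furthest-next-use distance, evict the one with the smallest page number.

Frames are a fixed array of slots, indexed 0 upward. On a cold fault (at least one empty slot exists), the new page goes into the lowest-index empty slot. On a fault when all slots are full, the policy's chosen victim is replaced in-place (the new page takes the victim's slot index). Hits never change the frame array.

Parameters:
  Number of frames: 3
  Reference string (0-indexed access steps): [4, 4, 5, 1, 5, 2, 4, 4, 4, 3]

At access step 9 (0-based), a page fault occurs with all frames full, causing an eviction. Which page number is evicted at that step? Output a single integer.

Answer: 2

Derivation:
Step 0: ref 4 -> FAULT, frames=[4,-,-]
Step 1: ref 4 -> HIT, frames=[4,-,-]
Step 2: ref 5 -> FAULT, frames=[4,5,-]
Step 3: ref 1 -> FAULT, frames=[4,5,1]
Step 4: ref 5 -> HIT, frames=[4,5,1]
Step 5: ref 2 -> FAULT, evict 1, frames=[4,5,2]
Step 6: ref 4 -> HIT, frames=[4,5,2]
Step 7: ref 4 -> HIT, frames=[4,5,2]
Step 8: ref 4 -> HIT, frames=[4,5,2]
Step 9: ref 3 -> FAULT, evict 2, frames=[4,5,3]
At step 9: evicted page 2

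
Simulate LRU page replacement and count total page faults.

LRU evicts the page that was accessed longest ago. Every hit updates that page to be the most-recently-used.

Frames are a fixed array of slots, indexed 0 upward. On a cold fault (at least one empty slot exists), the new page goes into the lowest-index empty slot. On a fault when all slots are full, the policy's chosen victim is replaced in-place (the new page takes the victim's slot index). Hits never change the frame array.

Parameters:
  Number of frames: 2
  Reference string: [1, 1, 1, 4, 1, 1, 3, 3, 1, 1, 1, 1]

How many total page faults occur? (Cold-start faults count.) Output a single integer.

Answer: 3

Derivation:
Step 0: ref 1 → FAULT, frames=[1,-]
Step 1: ref 1 → HIT, frames=[1,-]
Step 2: ref 1 → HIT, frames=[1,-]
Step 3: ref 4 → FAULT, frames=[1,4]
Step 4: ref 1 → HIT, frames=[1,4]
Step 5: ref 1 → HIT, frames=[1,4]
Step 6: ref 3 → FAULT (evict 4), frames=[1,3]
Step 7: ref 3 → HIT, frames=[1,3]
Step 8: ref 1 → HIT, frames=[1,3]
Step 9: ref 1 → HIT, frames=[1,3]
Step 10: ref 1 → HIT, frames=[1,3]
Step 11: ref 1 → HIT, frames=[1,3]
Total faults: 3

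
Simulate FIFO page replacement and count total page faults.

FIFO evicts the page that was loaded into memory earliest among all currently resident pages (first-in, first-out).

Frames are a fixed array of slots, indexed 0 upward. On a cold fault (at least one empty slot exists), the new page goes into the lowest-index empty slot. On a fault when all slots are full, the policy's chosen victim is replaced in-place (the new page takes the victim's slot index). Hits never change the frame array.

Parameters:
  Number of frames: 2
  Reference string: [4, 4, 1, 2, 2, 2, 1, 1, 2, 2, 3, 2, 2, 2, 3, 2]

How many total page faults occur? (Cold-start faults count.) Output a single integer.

Answer: 4

Derivation:
Step 0: ref 4 → FAULT, frames=[4,-]
Step 1: ref 4 → HIT, frames=[4,-]
Step 2: ref 1 → FAULT, frames=[4,1]
Step 3: ref 2 → FAULT (evict 4), frames=[2,1]
Step 4: ref 2 → HIT, frames=[2,1]
Step 5: ref 2 → HIT, frames=[2,1]
Step 6: ref 1 → HIT, frames=[2,1]
Step 7: ref 1 → HIT, frames=[2,1]
Step 8: ref 2 → HIT, frames=[2,1]
Step 9: ref 2 → HIT, frames=[2,1]
Step 10: ref 3 → FAULT (evict 1), frames=[2,3]
Step 11: ref 2 → HIT, frames=[2,3]
Step 12: ref 2 → HIT, frames=[2,3]
Step 13: ref 2 → HIT, frames=[2,3]
Step 14: ref 3 → HIT, frames=[2,3]
Step 15: ref 2 → HIT, frames=[2,3]
Total faults: 4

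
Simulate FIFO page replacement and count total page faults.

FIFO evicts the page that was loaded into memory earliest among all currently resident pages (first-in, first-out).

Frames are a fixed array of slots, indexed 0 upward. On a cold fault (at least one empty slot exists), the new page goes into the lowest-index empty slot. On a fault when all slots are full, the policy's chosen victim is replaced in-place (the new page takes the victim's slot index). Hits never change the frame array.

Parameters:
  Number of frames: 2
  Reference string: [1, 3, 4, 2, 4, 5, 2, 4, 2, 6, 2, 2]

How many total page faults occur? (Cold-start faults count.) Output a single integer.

Answer: 8

Derivation:
Step 0: ref 1 → FAULT, frames=[1,-]
Step 1: ref 3 → FAULT, frames=[1,3]
Step 2: ref 4 → FAULT (evict 1), frames=[4,3]
Step 3: ref 2 → FAULT (evict 3), frames=[4,2]
Step 4: ref 4 → HIT, frames=[4,2]
Step 5: ref 5 → FAULT (evict 4), frames=[5,2]
Step 6: ref 2 → HIT, frames=[5,2]
Step 7: ref 4 → FAULT (evict 2), frames=[5,4]
Step 8: ref 2 → FAULT (evict 5), frames=[2,4]
Step 9: ref 6 → FAULT (evict 4), frames=[2,6]
Step 10: ref 2 → HIT, frames=[2,6]
Step 11: ref 2 → HIT, frames=[2,6]
Total faults: 8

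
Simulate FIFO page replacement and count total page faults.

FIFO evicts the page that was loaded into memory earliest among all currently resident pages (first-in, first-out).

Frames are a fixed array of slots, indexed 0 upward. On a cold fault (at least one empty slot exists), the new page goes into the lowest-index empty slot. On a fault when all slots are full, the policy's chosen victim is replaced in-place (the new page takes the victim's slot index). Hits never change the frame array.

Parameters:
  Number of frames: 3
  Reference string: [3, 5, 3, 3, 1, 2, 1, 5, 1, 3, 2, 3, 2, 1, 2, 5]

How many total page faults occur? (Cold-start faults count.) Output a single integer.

Step 0: ref 3 → FAULT, frames=[3,-,-]
Step 1: ref 5 → FAULT, frames=[3,5,-]
Step 2: ref 3 → HIT, frames=[3,5,-]
Step 3: ref 3 → HIT, frames=[3,5,-]
Step 4: ref 1 → FAULT, frames=[3,5,1]
Step 5: ref 2 → FAULT (evict 3), frames=[2,5,1]
Step 6: ref 1 → HIT, frames=[2,5,1]
Step 7: ref 5 → HIT, frames=[2,5,1]
Step 8: ref 1 → HIT, frames=[2,5,1]
Step 9: ref 3 → FAULT (evict 5), frames=[2,3,1]
Step 10: ref 2 → HIT, frames=[2,3,1]
Step 11: ref 3 → HIT, frames=[2,3,1]
Step 12: ref 2 → HIT, frames=[2,3,1]
Step 13: ref 1 → HIT, frames=[2,3,1]
Step 14: ref 2 → HIT, frames=[2,3,1]
Step 15: ref 5 → FAULT (evict 1), frames=[2,3,5]
Total faults: 6

Answer: 6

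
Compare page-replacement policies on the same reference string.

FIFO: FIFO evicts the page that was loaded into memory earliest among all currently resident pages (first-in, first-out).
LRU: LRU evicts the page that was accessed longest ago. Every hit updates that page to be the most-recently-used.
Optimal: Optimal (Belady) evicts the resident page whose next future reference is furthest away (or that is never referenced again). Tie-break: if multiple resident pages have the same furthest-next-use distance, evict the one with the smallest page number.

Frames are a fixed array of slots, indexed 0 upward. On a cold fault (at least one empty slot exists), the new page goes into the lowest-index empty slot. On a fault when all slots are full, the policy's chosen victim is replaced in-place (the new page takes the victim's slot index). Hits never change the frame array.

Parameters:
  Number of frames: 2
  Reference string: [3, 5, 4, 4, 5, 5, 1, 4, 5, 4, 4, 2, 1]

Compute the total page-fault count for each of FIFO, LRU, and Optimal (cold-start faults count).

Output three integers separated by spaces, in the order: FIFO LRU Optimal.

Answer: 8 8 7

Derivation:
--- FIFO ---
  step 0: ref 3 -> FAULT, frames=[3,-] (faults so far: 1)
  step 1: ref 5 -> FAULT, frames=[3,5] (faults so far: 2)
  step 2: ref 4 -> FAULT, evict 3, frames=[4,5] (faults so far: 3)
  step 3: ref 4 -> HIT, frames=[4,5] (faults so far: 3)
  step 4: ref 5 -> HIT, frames=[4,5] (faults so far: 3)
  step 5: ref 5 -> HIT, frames=[4,5] (faults so far: 3)
  step 6: ref 1 -> FAULT, evict 5, frames=[4,1] (faults so far: 4)
  step 7: ref 4 -> HIT, frames=[4,1] (faults so far: 4)
  step 8: ref 5 -> FAULT, evict 4, frames=[5,1] (faults so far: 5)
  step 9: ref 4 -> FAULT, evict 1, frames=[5,4] (faults so far: 6)
  step 10: ref 4 -> HIT, frames=[5,4] (faults so far: 6)
  step 11: ref 2 -> FAULT, evict 5, frames=[2,4] (faults so far: 7)
  step 12: ref 1 -> FAULT, evict 4, frames=[2,1] (faults so far: 8)
  FIFO total faults: 8
--- LRU ---
  step 0: ref 3 -> FAULT, frames=[3,-] (faults so far: 1)
  step 1: ref 5 -> FAULT, frames=[3,5] (faults so far: 2)
  step 2: ref 4 -> FAULT, evict 3, frames=[4,5] (faults so far: 3)
  step 3: ref 4 -> HIT, frames=[4,5] (faults so far: 3)
  step 4: ref 5 -> HIT, frames=[4,5] (faults so far: 3)
  step 5: ref 5 -> HIT, frames=[4,5] (faults so far: 3)
  step 6: ref 1 -> FAULT, evict 4, frames=[1,5] (faults so far: 4)
  step 7: ref 4 -> FAULT, evict 5, frames=[1,4] (faults so far: 5)
  step 8: ref 5 -> FAULT, evict 1, frames=[5,4] (faults so far: 6)
  step 9: ref 4 -> HIT, frames=[5,4] (faults so far: 6)
  step 10: ref 4 -> HIT, frames=[5,4] (faults so far: 6)
  step 11: ref 2 -> FAULT, evict 5, frames=[2,4] (faults so far: 7)
  step 12: ref 1 -> FAULT, evict 4, frames=[2,1] (faults so far: 8)
  LRU total faults: 8
--- Optimal ---
  step 0: ref 3 -> FAULT, frames=[3,-] (faults so far: 1)
  step 1: ref 5 -> FAULT, frames=[3,5] (faults so far: 2)
  step 2: ref 4 -> FAULT, evict 3, frames=[4,5] (faults so far: 3)
  step 3: ref 4 -> HIT, frames=[4,5] (faults so far: 3)
  step 4: ref 5 -> HIT, frames=[4,5] (faults so far: 3)
  step 5: ref 5 -> HIT, frames=[4,5] (faults so far: 3)
  step 6: ref 1 -> FAULT, evict 5, frames=[4,1] (faults so far: 4)
  step 7: ref 4 -> HIT, frames=[4,1] (faults so far: 4)
  step 8: ref 5 -> FAULT, evict 1, frames=[4,5] (faults so far: 5)
  step 9: ref 4 -> HIT, frames=[4,5] (faults so far: 5)
  step 10: ref 4 -> HIT, frames=[4,5] (faults so far: 5)
  step 11: ref 2 -> FAULT, evict 4, frames=[2,5] (faults so far: 6)
  step 12: ref 1 -> FAULT, evict 2, frames=[1,5] (faults so far: 7)
  Optimal total faults: 7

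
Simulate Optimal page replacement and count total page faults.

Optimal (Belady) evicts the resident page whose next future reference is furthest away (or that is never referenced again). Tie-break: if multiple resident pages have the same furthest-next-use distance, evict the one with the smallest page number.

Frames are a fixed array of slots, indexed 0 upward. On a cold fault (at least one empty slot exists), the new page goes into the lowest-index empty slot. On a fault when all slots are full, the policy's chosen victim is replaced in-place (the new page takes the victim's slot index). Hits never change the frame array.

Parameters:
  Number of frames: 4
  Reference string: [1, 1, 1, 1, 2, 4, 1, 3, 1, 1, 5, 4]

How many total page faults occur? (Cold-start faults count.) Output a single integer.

Answer: 5

Derivation:
Step 0: ref 1 → FAULT, frames=[1,-,-,-]
Step 1: ref 1 → HIT, frames=[1,-,-,-]
Step 2: ref 1 → HIT, frames=[1,-,-,-]
Step 3: ref 1 → HIT, frames=[1,-,-,-]
Step 4: ref 2 → FAULT, frames=[1,2,-,-]
Step 5: ref 4 → FAULT, frames=[1,2,4,-]
Step 6: ref 1 → HIT, frames=[1,2,4,-]
Step 7: ref 3 → FAULT, frames=[1,2,4,3]
Step 8: ref 1 → HIT, frames=[1,2,4,3]
Step 9: ref 1 → HIT, frames=[1,2,4,3]
Step 10: ref 5 → FAULT (evict 1), frames=[5,2,4,3]
Step 11: ref 4 → HIT, frames=[5,2,4,3]
Total faults: 5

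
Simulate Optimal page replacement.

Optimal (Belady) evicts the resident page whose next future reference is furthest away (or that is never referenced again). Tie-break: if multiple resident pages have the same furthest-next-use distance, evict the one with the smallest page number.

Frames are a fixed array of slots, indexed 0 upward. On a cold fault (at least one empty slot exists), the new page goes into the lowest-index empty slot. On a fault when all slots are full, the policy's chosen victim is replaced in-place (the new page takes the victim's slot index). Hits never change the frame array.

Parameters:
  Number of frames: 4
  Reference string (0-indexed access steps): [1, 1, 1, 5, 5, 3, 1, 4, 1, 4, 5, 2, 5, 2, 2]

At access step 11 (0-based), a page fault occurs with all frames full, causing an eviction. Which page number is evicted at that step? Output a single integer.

Step 0: ref 1 -> FAULT, frames=[1,-,-,-]
Step 1: ref 1 -> HIT, frames=[1,-,-,-]
Step 2: ref 1 -> HIT, frames=[1,-,-,-]
Step 3: ref 5 -> FAULT, frames=[1,5,-,-]
Step 4: ref 5 -> HIT, frames=[1,5,-,-]
Step 5: ref 3 -> FAULT, frames=[1,5,3,-]
Step 6: ref 1 -> HIT, frames=[1,5,3,-]
Step 7: ref 4 -> FAULT, frames=[1,5,3,4]
Step 8: ref 1 -> HIT, frames=[1,5,3,4]
Step 9: ref 4 -> HIT, frames=[1,5,3,4]
Step 10: ref 5 -> HIT, frames=[1,5,3,4]
Step 11: ref 2 -> FAULT, evict 1, frames=[2,5,3,4]
At step 11: evicted page 1

Answer: 1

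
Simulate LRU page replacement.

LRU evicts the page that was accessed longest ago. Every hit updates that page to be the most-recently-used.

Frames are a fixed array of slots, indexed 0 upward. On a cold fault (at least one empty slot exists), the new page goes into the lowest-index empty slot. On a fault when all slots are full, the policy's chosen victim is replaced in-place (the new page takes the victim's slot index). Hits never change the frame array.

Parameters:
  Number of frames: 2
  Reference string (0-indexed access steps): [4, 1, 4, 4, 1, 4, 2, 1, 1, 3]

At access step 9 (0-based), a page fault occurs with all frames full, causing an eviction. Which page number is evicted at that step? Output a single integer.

Answer: 2

Derivation:
Step 0: ref 4 -> FAULT, frames=[4,-]
Step 1: ref 1 -> FAULT, frames=[4,1]
Step 2: ref 4 -> HIT, frames=[4,1]
Step 3: ref 4 -> HIT, frames=[4,1]
Step 4: ref 1 -> HIT, frames=[4,1]
Step 5: ref 4 -> HIT, frames=[4,1]
Step 6: ref 2 -> FAULT, evict 1, frames=[4,2]
Step 7: ref 1 -> FAULT, evict 4, frames=[1,2]
Step 8: ref 1 -> HIT, frames=[1,2]
Step 9: ref 3 -> FAULT, evict 2, frames=[1,3]
At step 9: evicted page 2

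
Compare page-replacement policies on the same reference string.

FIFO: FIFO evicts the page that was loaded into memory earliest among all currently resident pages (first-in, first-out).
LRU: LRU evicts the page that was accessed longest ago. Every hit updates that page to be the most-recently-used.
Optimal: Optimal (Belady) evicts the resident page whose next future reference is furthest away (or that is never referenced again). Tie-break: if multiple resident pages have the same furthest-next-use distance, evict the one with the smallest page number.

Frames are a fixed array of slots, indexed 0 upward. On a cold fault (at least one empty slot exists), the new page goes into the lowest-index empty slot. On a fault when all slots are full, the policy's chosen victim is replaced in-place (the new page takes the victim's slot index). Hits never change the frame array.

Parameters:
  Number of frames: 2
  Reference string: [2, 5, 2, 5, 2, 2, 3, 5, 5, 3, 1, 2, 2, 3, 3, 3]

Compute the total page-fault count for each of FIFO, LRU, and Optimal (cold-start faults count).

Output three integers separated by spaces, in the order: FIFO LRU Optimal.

Answer: 6 7 5

Derivation:
--- FIFO ---
  step 0: ref 2 -> FAULT, frames=[2,-] (faults so far: 1)
  step 1: ref 5 -> FAULT, frames=[2,5] (faults so far: 2)
  step 2: ref 2 -> HIT, frames=[2,5] (faults so far: 2)
  step 3: ref 5 -> HIT, frames=[2,5] (faults so far: 2)
  step 4: ref 2 -> HIT, frames=[2,5] (faults so far: 2)
  step 5: ref 2 -> HIT, frames=[2,5] (faults so far: 2)
  step 6: ref 3 -> FAULT, evict 2, frames=[3,5] (faults so far: 3)
  step 7: ref 5 -> HIT, frames=[3,5] (faults so far: 3)
  step 8: ref 5 -> HIT, frames=[3,5] (faults so far: 3)
  step 9: ref 3 -> HIT, frames=[3,5] (faults so far: 3)
  step 10: ref 1 -> FAULT, evict 5, frames=[3,1] (faults so far: 4)
  step 11: ref 2 -> FAULT, evict 3, frames=[2,1] (faults so far: 5)
  step 12: ref 2 -> HIT, frames=[2,1] (faults so far: 5)
  step 13: ref 3 -> FAULT, evict 1, frames=[2,3] (faults so far: 6)
  step 14: ref 3 -> HIT, frames=[2,3] (faults so far: 6)
  step 15: ref 3 -> HIT, frames=[2,3] (faults so far: 6)
  FIFO total faults: 6
--- LRU ---
  step 0: ref 2 -> FAULT, frames=[2,-] (faults so far: 1)
  step 1: ref 5 -> FAULT, frames=[2,5] (faults so far: 2)
  step 2: ref 2 -> HIT, frames=[2,5] (faults so far: 2)
  step 3: ref 5 -> HIT, frames=[2,5] (faults so far: 2)
  step 4: ref 2 -> HIT, frames=[2,5] (faults so far: 2)
  step 5: ref 2 -> HIT, frames=[2,5] (faults so far: 2)
  step 6: ref 3 -> FAULT, evict 5, frames=[2,3] (faults so far: 3)
  step 7: ref 5 -> FAULT, evict 2, frames=[5,3] (faults so far: 4)
  step 8: ref 5 -> HIT, frames=[5,3] (faults so far: 4)
  step 9: ref 3 -> HIT, frames=[5,3] (faults so far: 4)
  step 10: ref 1 -> FAULT, evict 5, frames=[1,3] (faults so far: 5)
  step 11: ref 2 -> FAULT, evict 3, frames=[1,2] (faults so far: 6)
  step 12: ref 2 -> HIT, frames=[1,2] (faults so far: 6)
  step 13: ref 3 -> FAULT, evict 1, frames=[3,2] (faults so far: 7)
  step 14: ref 3 -> HIT, frames=[3,2] (faults so far: 7)
  step 15: ref 3 -> HIT, frames=[3,2] (faults so far: 7)
  LRU total faults: 7
--- Optimal ---
  step 0: ref 2 -> FAULT, frames=[2,-] (faults so far: 1)
  step 1: ref 5 -> FAULT, frames=[2,5] (faults so far: 2)
  step 2: ref 2 -> HIT, frames=[2,5] (faults so far: 2)
  step 3: ref 5 -> HIT, frames=[2,5] (faults so far: 2)
  step 4: ref 2 -> HIT, frames=[2,5] (faults so far: 2)
  step 5: ref 2 -> HIT, frames=[2,5] (faults so far: 2)
  step 6: ref 3 -> FAULT, evict 2, frames=[3,5] (faults so far: 3)
  step 7: ref 5 -> HIT, frames=[3,5] (faults so far: 3)
  step 8: ref 5 -> HIT, frames=[3,5] (faults so far: 3)
  step 9: ref 3 -> HIT, frames=[3,5] (faults so far: 3)
  step 10: ref 1 -> FAULT, evict 5, frames=[3,1] (faults so far: 4)
  step 11: ref 2 -> FAULT, evict 1, frames=[3,2] (faults so far: 5)
  step 12: ref 2 -> HIT, frames=[3,2] (faults so far: 5)
  step 13: ref 3 -> HIT, frames=[3,2] (faults so far: 5)
  step 14: ref 3 -> HIT, frames=[3,2] (faults so far: 5)
  step 15: ref 3 -> HIT, frames=[3,2] (faults so far: 5)
  Optimal total faults: 5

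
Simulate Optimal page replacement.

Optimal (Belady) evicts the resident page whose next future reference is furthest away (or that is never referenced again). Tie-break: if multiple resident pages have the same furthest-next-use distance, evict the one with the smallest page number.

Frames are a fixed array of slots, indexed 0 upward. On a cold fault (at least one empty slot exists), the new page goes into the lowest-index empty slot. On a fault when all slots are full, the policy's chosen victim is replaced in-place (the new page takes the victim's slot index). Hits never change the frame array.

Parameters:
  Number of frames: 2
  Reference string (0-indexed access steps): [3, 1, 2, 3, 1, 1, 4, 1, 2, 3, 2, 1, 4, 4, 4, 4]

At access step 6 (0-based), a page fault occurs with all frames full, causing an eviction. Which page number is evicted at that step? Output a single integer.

Step 0: ref 3 -> FAULT, frames=[3,-]
Step 1: ref 1 -> FAULT, frames=[3,1]
Step 2: ref 2 -> FAULT, evict 1, frames=[3,2]
Step 3: ref 3 -> HIT, frames=[3,2]
Step 4: ref 1 -> FAULT, evict 3, frames=[1,2]
Step 5: ref 1 -> HIT, frames=[1,2]
Step 6: ref 4 -> FAULT, evict 2, frames=[1,4]
At step 6: evicted page 2

Answer: 2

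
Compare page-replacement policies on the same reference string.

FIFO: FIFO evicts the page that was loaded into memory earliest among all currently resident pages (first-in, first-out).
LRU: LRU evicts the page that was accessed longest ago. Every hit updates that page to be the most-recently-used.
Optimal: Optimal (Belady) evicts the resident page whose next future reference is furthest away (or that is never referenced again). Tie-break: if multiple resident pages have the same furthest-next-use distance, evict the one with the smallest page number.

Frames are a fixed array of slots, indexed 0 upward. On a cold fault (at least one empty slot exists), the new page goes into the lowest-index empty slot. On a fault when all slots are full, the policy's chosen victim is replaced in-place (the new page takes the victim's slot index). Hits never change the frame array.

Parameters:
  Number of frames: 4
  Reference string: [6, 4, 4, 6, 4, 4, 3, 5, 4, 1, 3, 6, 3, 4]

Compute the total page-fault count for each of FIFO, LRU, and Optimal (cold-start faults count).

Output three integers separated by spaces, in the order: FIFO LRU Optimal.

Answer: 7 6 5

Derivation:
--- FIFO ---
  step 0: ref 6 -> FAULT, frames=[6,-,-,-] (faults so far: 1)
  step 1: ref 4 -> FAULT, frames=[6,4,-,-] (faults so far: 2)
  step 2: ref 4 -> HIT, frames=[6,4,-,-] (faults so far: 2)
  step 3: ref 6 -> HIT, frames=[6,4,-,-] (faults so far: 2)
  step 4: ref 4 -> HIT, frames=[6,4,-,-] (faults so far: 2)
  step 5: ref 4 -> HIT, frames=[6,4,-,-] (faults so far: 2)
  step 6: ref 3 -> FAULT, frames=[6,4,3,-] (faults so far: 3)
  step 7: ref 5 -> FAULT, frames=[6,4,3,5] (faults so far: 4)
  step 8: ref 4 -> HIT, frames=[6,4,3,5] (faults so far: 4)
  step 9: ref 1 -> FAULT, evict 6, frames=[1,4,3,5] (faults so far: 5)
  step 10: ref 3 -> HIT, frames=[1,4,3,5] (faults so far: 5)
  step 11: ref 6 -> FAULT, evict 4, frames=[1,6,3,5] (faults so far: 6)
  step 12: ref 3 -> HIT, frames=[1,6,3,5] (faults so far: 6)
  step 13: ref 4 -> FAULT, evict 3, frames=[1,6,4,5] (faults so far: 7)
  FIFO total faults: 7
--- LRU ---
  step 0: ref 6 -> FAULT, frames=[6,-,-,-] (faults so far: 1)
  step 1: ref 4 -> FAULT, frames=[6,4,-,-] (faults so far: 2)
  step 2: ref 4 -> HIT, frames=[6,4,-,-] (faults so far: 2)
  step 3: ref 6 -> HIT, frames=[6,4,-,-] (faults so far: 2)
  step 4: ref 4 -> HIT, frames=[6,4,-,-] (faults so far: 2)
  step 5: ref 4 -> HIT, frames=[6,4,-,-] (faults so far: 2)
  step 6: ref 3 -> FAULT, frames=[6,4,3,-] (faults so far: 3)
  step 7: ref 5 -> FAULT, frames=[6,4,3,5] (faults so far: 4)
  step 8: ref 4 -> HIT, frames=[6,4,3,5] (faults so far: 4)
  step 9: ref 1 -> FAULT, evict 6, frames=[1,4,3,5] (faults so far: 5)
  step 10: ref 3 -> HIT, frames=[1,4,3,5] (faults so far: 5)
  step 11: ref 6 -> FAULT, evict 5, frames=[1,4,3,6] (faults so far: 6)
  step 12: ref 3 -> HIT, frames=[1,4,3,6] (faults so far: 6)
  step 13: ref 4 -> HIT, frames=[1,4,3,6] (faults so far: 6)
  LRU total faults: 6
--- Optimal ---
  step 0: ref 6 -> FAULT, frames=[6,-,-,-] (faults so far: 1)
  step 1: ref 4 -> FAULT, frames=[6,4,-,-] (faults so far: 2)
  step 2: ref 4 -> HIT, frames=[6,4,-,-] (faults so far: 2)
  step 3: ref 6 -> HIT, frames=[6,4,-,-] (faults so far: 2)
  step 4: ref 4 -> HIT, frames=[6,4,-,-] (faults so far: 2)
  step 5: ref 4 -> HIT, frames=[6,4,-,-] (faults so far: 2)
  step 6: ref 3 -> FAULT, frames=[6,4,3,-] (faults so far: 3)
  step 7: ref 5 -> FAULT, frames=[6,4,3,5] (faults so far: 4)
  step 8: ref 4 -> HIT, frames=[6,4,3,5] (faults so far: 4)
  step 9: ref 1 -> FAULT, evict 5, frames=[6,4,3,1] (faults so far: 5)
  step 10: ref 3 -> HIT, frames=[6,4,3,1] (faults so far: 5)
  step 11: ref 6 -> HIT, frames=[6,4,3,1] (faults so far: 5)
  step 12: ref 3 -> HIT, frames=[6,4,3,1] (faults so far: 5)
  step 13: ref 4 -> HIT, frames=[6,4,3,1] (faults so far: 5)
  Optimal total faults: 5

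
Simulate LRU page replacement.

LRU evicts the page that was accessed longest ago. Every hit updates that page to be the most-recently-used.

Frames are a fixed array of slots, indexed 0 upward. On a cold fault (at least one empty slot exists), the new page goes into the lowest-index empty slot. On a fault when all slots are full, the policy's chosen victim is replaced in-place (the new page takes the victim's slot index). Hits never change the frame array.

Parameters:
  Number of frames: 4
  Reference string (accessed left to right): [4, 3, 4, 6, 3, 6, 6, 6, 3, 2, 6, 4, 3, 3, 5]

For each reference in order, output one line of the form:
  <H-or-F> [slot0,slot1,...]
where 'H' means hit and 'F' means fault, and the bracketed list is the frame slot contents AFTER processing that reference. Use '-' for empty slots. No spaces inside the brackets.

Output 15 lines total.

F [4,-,-,-]
F [4,3,-,-]
H [4,3,-,-]
F [4,3,6,-]
H [4,3,6,-]
H [4,3,6,-]
H [4,3,6,-]
H [4,3,6,-]
H [4,3,6,-]
F [4,3,6,2]
H [4,3,6,2]
H [4,3,6,2]
H [4,3,6,2]
H [4,3,6,2]
F [4,3,6,5]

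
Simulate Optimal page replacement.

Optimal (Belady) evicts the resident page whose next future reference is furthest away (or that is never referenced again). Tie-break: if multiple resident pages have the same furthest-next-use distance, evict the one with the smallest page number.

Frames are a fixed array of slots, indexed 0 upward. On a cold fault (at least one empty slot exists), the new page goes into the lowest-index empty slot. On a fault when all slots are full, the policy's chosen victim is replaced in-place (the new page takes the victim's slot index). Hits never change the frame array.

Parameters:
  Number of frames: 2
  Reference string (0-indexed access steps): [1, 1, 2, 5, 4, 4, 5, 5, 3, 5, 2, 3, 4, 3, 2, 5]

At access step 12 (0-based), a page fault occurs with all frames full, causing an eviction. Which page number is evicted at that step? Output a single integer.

Step 0: ref 1 -> FAULT, frames=[1,-]
Step 1: ref 1 -> HIT, frames=[1,-]
Step 2: ref 2 -> FAULT, frames=[1,2]
Step 3: ref 5 -> FAULT, evict 1, frames=[5,2]
Step 4: ref 4 -> FAULT, evict 2, frames=[5,4]
Step 5: ref 4 -> HIT, frames=[5,4]
Step 6: ref 5 -> HIT, frames=[5,4]
Step 7: ref 5 -> HIT, frames=[5,4]
Step 8: ref 3 -> FAULT, evict 4, frames=[5,3]
Step 9: ref 5 -> HIT, frames=[5,3]
Step 10: ref 2 -> FAULT, evict 5, frames=[2,3]
Step 11: ref 3 -> HIT, frames=[2,3]
Step 12: ref 4 -> FAULT, evict 2, frames=[4,3]
At step 12: evicted page 2

Answer: 2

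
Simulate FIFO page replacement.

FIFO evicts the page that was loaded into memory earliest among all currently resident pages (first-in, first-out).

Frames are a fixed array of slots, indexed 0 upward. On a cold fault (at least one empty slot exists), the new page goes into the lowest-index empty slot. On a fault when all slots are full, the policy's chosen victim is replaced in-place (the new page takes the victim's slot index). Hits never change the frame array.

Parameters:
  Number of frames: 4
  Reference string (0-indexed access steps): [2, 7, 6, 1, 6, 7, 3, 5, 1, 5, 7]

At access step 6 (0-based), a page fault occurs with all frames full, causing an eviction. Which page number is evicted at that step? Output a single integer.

Step 0: ref 2 -> FAULT, frames=[2,-,-,-]
Step 1: ref 7 -> FAULT, frames=[2,7,-,-]
Step 2: ref 6 -> FAULT, frames=[2,7,6,-]
Step 3: ref 1 -> FAULT, frames=[2,7,6,1]
Step 4: ref 6 -> HIT, frames=[2,7,6,1]
Step 5: ref 7 -> HIT, frames=[2,7,6,1]
Step 6: ref 3 -> FAULT, evict 2, frames=[3,7,6,1]
At step 6: evicted page 2

Answer: 2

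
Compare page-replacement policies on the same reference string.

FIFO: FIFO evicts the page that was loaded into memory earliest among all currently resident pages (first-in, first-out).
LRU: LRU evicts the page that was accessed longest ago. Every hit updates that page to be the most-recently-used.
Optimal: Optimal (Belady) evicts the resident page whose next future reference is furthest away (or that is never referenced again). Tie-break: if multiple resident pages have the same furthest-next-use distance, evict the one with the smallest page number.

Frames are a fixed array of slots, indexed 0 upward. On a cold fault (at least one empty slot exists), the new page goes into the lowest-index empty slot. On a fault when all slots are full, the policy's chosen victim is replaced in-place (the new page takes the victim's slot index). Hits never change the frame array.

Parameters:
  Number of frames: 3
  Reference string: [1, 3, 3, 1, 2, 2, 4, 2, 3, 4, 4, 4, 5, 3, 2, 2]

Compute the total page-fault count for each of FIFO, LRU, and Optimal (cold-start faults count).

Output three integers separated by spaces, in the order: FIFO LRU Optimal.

--- FIFO ---
  step 0: ref 1 -> FAULT, frames=[1,-,-] (faults so far: 1)
  step 1: ref 3 -> FAULT, frames=[1,3,-] (faults so far: 2)
  step 2: ref 3 -> HIT, frames=[1,3,-] (faults so far: 2)
  step 3: ref 1 -> HIT, frames=[1,3,-] (faults so far: 2)
  step 4: ref 2 -> FAULT, frames=[1,3,2] (faults so far: 3)
  step 5: ref 2 -> HIT, frames=[1,3,2] (faults so far: 3)
  step 6: ref 4 -> FAULT, evict 1, frames=[4,3,2] (faults so far: 4)
  step 7: ref 2 -> HIT, frames=[4,3,2] (faults so far: 4)
  step 8: ref 3 -> HIT, frames=[4,3,2] (faults so far: 4)
  step 9: ref 4 -> HIT, frames=[4,3,2] (faults so far: 4)
  step 10: ref 4 -> HIT, frames=[4,3,2] (faults so far: 4)
  step 11: ref 4 -> HIT, frames=[4,3,2] (faults so far: 4)
  step 12: ref 5 -> FAULT, evict 3, frames=[4,5,2] (faults so far: 5)
  step 13: ref 3 -> FAULT, evict 2, frames=[4,5,3] (faults so far: 6)
  step 14: ref 2 -> FAULT, evict 4, frames=[2,5,3] (faults so far: 7)
  step 15: ref 2 -> HIT, frames=[2,5,3] (faults so far: 7)
  FIFO total faults: 7
--- LRU ---
  step 0: ref 1 -> FAULT, frames=[1,-,-] (faults so far: 1)
  step 1: ref 3 -> FAULT, frames=[1,3,-] (faults so far: 2)
  step 2: ref 3 -> HIT, frames=[1,3,-] (faults so far: 2)
  step 3: ref 1 -> HIT, frames=[1,3,-] (faults so far: 2)
  step 4: ref 2 -> FAULT, frames=[1,3,2] (faults so far: 3)
  step 5: ref 2 -> HIT, frames=[1,3,2] (faults so far: 3)
  step 6: ref 4 -> FAULT, evict 3, frames=[1,4,2] (faults so far: 4)
  step 7: ref 2 -> HIT, frames=[1,4,2] (faults so far: 4)
  step 8: ref 3 -> FAULT, evict 1, frames=[3,4,2] (faults so far: 5)
  step 9: ref 4 -> HIT, frames=[3,4,2] (faults so far: 5)
  step 10: ref 4 -> HIT, frames=[3,4,2] (faults so far: 5)
  step 11: ref 4 -> HIT, frames=[3,4,2] (faults so far: 5)
  step 12: ref 5 -> FAULT, evict 2, frames=[3,4,5] (faults so far: 6)
  step 13: ref 3 -> HIT, frames=[3,4,5] (faults so far: 6)
  step 14: ref 2 -> FAULT, evict 4, frames=[3,2,5] (faults so far: 7)
  step 15: ref 2 -> HIT, frames=[3,2,5] (faults so far: 7)
  LRU total faults: 7
--- Optimal ---
  step 0: ref 1 -> FAULT, frames=[1,-,-] (faults so far: 1)
  step 1: ref 3 -> FAULT, frames=[1,3,-] (faults so far: 2)
  step 2: ref 3 -> HIT, frames=[1,3,-] (faults so far: 2)
  step 3: ref 1 -> HIT, frames=[1,3,-] (faults so far: 2)
  step 4: ref 2 -> FAULT, frames=[1,3,2] (faults so far: 3)
  step 5: ref 2 -> HIT, frames=[1,3,2] (faults so far: 3)
  step 6: ref 4 -> FAULT, evict 1, frames=[4,3,2] (faults so far: 4)
  step 7: ref 2 -> HIT, frames=[4,3,2] (faults so far: 4)
  step 8: ref 3 -> HIT, frames=[4,3,2] (faults so far: 4)
  step 9: ref 4 -> HIT, frames=[4,3,2] (faults so far: 4)
  step 10: ref 4 -> HIT, frames=[4,3,2] (faults so far: 4)
  step 11: ref 4 -> HIT, frames=[4,3,2] (faults so far: 4)
  step 12: ref 5 -> FAULT, evict 4, frames=[5,3,2] (faults so far: 5)
  step 13: ref 3 -> HIT, frames=[5,3,2] (faults so far: 5)
  step 14: ref 2 -> HIT, frames=[5,3,2] (faults so far: 5)
  step 15: ref 2 -> HIT, frames=[5,3,2] (faults so far: 5)
  Optimal total faults: 5

Answer: 7 7 5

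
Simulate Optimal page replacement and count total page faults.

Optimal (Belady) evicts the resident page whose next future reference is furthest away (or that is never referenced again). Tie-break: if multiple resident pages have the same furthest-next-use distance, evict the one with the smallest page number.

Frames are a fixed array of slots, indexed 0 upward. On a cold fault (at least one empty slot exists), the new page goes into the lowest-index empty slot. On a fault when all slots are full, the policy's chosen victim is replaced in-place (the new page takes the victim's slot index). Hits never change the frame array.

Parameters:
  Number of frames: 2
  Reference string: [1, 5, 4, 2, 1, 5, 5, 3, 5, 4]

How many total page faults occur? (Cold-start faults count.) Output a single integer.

Answer: 7

Derivation:
Step 0: ref 1 → FAULT, frames=[1,-]
Step 1: ref 5 → FAULT, frames=[1,5]
Step 2: ref 4 → FAULT (evict 5), frames=[1,4]
Step 3: ref 2 → FAULT (evict 4), frames=[1,2]
Step 4: ref 1 → HIT, frames=[1,2]
Step 5: ref 5 → FAULT (evict 1), frames=[5,2]
Step 6: ref 5 → HIT, frames=[5,2]
Step 7: ref 3 → FAULT (evict 2), frames=[5,3]
Step 8: ref 5 → HIT, frames=[5,3]
Step 9: ref 4 → FAULT (evict 3), frames=[5,4]
Total faults: 7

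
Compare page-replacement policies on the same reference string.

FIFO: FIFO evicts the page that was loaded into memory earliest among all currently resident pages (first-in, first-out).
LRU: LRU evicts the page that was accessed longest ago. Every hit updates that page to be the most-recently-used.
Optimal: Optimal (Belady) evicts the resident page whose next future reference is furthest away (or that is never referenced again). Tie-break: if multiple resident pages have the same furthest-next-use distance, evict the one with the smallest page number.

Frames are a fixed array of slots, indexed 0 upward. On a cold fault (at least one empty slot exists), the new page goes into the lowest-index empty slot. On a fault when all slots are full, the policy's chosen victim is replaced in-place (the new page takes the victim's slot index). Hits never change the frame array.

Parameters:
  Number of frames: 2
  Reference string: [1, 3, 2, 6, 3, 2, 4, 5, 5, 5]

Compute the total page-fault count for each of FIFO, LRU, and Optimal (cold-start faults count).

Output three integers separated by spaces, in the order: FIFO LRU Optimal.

Answer: 8 8 7

Derivation:
--- FIFO ---
  step 0: ref 1 -> FAULT, frames=[1,-] (faults so far: 1)
  step 1: ref 3 -> FAULT, frames=[1,3] (faults so far: 2)
  step 2: ref 2 -> FAULT, evict 1, frames=[2,3] (faults so far: 3)
  step 3: ref 6 -> FAULT, evict 3, frames=[2,6] (faults so far: 4)
  step 4: ref 3 -> FAULT, evict 2, frames=[3,6] (faults so far: 5)
  step 5: ref 2 -> FAULT, evict 6, frames=[3,2] (faults so far: 6)
  step 6: ref 4 -> FAULT, evict 3, frames=[4,2] (faults so far: 7)
  step 7: ref 5 -> FAULT, evict 2, frames=[4,5] (faults so far: 8)
  step 8: ref 5 -> HIT, frames=[4,5] (faults so far: 8)
  step 9: ref 5 -> HIT, frames=[4,5] (faults so far: 8)
  FIFO total faults: 8
--- LRU ---
  step 0: ref 1 -> FAULT, frames=[1,-] (faults so far: 1)
  step 1: ref 3 -> FAULT, frames=[1,3] (faults so far: 2)
  step 2: ref 2 -> FAULT, evict 1, frames=[2,3] (faults so far: 3)
  step 3: ref 6 -> FAULT, evict 3, frames=[2,6] (faults so far: 4)
  step 4: ref 3 -> FAULT, evict 2, frames=[3,6] (faults so far: 5)
  step 5: ref 2 -> FAULT, evict 6, frames=[3,2] (faults so far: 6)
  step 6: ref 4 -> FAULT, evict 3, frames=[4,2] (faults so far: 7)
  step 7: ref 5 -> FAULT, evict 2, frames=[4,5] (faults so far: 8)
  step 8: ref 5 -> HIT, frames=[4,5] (faults so far: 8)
  step 9: ref 5 -> HIT, frames=[4,5] (faults so far: 8)
  LRU total faults: 8
--- Optimal ---
  step 0: ref 1 -> FAULT, frames=[1,-] (faults so far: 1)
  step 1: ref 3 -> FAULT, frames=[1,3] (faults so far: 2)
  step 2: ref 2 -> FAULT, evict 1, frames=[2,3] (faults so far: 3)
  step 3: ref 6 -> FAULT, evict 2, frames=[6,3] (faults so far: 4)
  step 4: ref 3 -> HIT, frames=[6,3] (faults so far: 4)
  step 5: ref 2 -> FAULT, evict 3, frames=[6,2] (faults so far: 5)
  step 6: ref 4 -> FAULT, evict 2, frames=[6,4] (faults so far: 6)
  step 7: ref 5 -> FAULT, evict 4, frames=[6,5] (faults so far: 7)
  step 8: ref 5 -> HIT, frames=[6,5] (faults so far: 7)
  step 9: ref 5 -> HIT, frames=[6,5] (faults so far: 7)
  Optimal total faults: 7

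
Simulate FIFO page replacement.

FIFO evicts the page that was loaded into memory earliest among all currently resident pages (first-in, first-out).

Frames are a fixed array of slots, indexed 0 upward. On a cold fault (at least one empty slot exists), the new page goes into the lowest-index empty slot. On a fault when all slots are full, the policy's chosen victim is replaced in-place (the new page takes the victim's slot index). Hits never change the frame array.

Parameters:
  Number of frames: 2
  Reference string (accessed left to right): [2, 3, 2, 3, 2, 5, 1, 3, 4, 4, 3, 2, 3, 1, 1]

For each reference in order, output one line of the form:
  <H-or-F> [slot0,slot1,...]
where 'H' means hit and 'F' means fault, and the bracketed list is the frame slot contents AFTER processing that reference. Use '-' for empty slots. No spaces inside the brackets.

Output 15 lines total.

F [2,-]
F [2,3]
H [2,3]
H [2,3]
H [2,3]
F [5,3]
F [5,1]
F [3,1]
F [3,4]
H [3,4]
H [3,4]
F [2,4]
F [2,3]
F [1,3]
H [1,3]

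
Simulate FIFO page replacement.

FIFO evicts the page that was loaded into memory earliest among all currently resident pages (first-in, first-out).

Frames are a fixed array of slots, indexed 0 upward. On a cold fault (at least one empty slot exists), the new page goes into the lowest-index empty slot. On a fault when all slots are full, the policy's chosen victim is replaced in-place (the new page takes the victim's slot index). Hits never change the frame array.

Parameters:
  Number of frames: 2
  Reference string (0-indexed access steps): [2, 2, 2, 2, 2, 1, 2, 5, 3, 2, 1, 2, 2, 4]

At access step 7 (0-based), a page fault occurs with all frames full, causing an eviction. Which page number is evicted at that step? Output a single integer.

Answer: 2

Derivation:
Step 0: ref 2 -> FAULT, frames=[2,-]
Step 1: ref 2 -> HIT, frames=[2,-]
Step 2: ref 2 -> HIT, frames=[2,-]
Step 3: ref 2 -> HIT, frames=[2,-]
Step 4: ref 2 -> HIT, frames=[2,-]
Step 5: ref 1 -> FAULT, frames=[2,1]
Step 6: ref 2 -> HIT, frames=[2,1]
Step 7: ref 5 -> FAULT, evict 2, frames=[5,1]
At step 7: evicted page 2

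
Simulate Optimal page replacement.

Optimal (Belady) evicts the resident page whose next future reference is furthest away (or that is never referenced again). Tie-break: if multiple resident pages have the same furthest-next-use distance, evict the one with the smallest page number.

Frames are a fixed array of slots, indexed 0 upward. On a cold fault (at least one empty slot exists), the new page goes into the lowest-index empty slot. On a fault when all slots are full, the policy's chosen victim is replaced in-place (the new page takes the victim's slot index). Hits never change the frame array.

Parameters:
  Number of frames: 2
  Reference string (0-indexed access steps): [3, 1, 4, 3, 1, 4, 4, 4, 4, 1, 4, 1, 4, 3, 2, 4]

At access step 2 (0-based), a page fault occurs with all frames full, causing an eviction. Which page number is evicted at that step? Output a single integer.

Answer: 1

Derivation:
Step 0: ref 3 -> FAULT, frames=[3,-]
Step 1: ref 1 -> FAULT, frames=[3,1]
Step 2: ref 4 -> FAULT, evict 1, frames=[3,4]
At step 2: evicted page 1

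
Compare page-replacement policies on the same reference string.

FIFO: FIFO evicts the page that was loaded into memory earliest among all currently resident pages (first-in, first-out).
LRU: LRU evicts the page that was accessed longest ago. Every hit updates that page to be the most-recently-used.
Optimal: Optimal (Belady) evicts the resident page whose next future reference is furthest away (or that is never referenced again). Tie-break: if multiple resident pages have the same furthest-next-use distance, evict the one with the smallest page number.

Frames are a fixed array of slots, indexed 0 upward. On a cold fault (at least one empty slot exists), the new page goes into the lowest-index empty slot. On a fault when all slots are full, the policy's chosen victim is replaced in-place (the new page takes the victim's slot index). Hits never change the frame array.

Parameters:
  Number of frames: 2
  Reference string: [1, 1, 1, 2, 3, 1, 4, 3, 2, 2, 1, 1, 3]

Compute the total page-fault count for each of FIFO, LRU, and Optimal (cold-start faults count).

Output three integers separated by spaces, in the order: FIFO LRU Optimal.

Answer: 9 9 6

Derivation:
--- FIFO ---
  step 0: ref 1 -> FAULT, frames=[1,-] (faults so far: 1)
  step 1: ref 1 -> HIT, frames=[1,-] (faults so far: 1)
  step 2: ref 1 -> HIT, frames=[1,-] (faults so far: 1)
  step 3: ref 2 -> FAULT, frames=[1,2] (faults so far: 2)
  step 4: ref 3 -> FAULT, evict 1, frames=[3,2] (faults so far: 3)
  step 5: ref 1 -> FAULT, evict 2, frames=[3,1] (faults so far: 4)
  step 6: ref 4 -> FAULT, evict 3, frames=[4,1] (faults so far: 5)
  step 7: ref 3 -> FAULT, evict 1, frames=[4,3] (faults so far: 6)
  step 8: ref 2 -> FAULT, evict 4, frames=[2,3] (faults so far: 7)
  step 9: ref 2 -> HIT, frames=[2,3] (faults so far: 7)
  step 10: ref 1 -> FAULT, evict 3, frames=[2,1] (faults so far: 8)
  step 11: ref 1 -> HIT, frames=[2,1] (faults so far: 8)
  step 12: ref 3 -> FAULT, evict 2, frames=[3,1] (faults so far: 9)
  FIFO total faults: 9
--- LRU ---
  step 0: ref 1 -> FAULT, frames=[1,-] (faults so far: 1)
  step 1: ref 1 -> HIT, frames=[1,-] (faults so far: 1)
  step 2: ref 1 -> HIT, frames=[1,-] (faults so far: 1)
  step 3: ref 2 -> FAULT, frames=[1,2] (faults so far: 2)
  step 4: ref 3 -> FAULT, evict 1, frames=[3,2] (faults so far: 3)
  step 5: ref 1 -> FAULT, evict 2, frames=[3,1] (faults so far: 4)
  step 6: ref 4 -> FAULT, evict 3, frames=[4,1] (faults so far: 5)
  step 7: ref 3 -> FAULT, evict 1, frames=[4,3] (faults so far: 6)
  step 8: ref 2 -> FAULT, evict 4, frames=[2,3] (faults so far: 7)
  step 9: ref 2 -> HIT, frames=[2,3] (faults so far: 7)
  step 10: ref 1 -> FAULT, evict 3, frames=[2,1] (faults so far: 8)
  step 11: ref 1 -> HIT, frames=[2,1] (faults so far: 8)
  step 12: ref 3 -> FAULT, evict 2, frames=[3,1] (faults so far: 9)
  LRU total faults: 9
--- Optimal ---
  step 0: ref 1 -> FAULT, frames=[1,-] (faults so far: 1)
  step 1: ref 1 -> HIT, frames=[1,-] (faults so far: 1)
  step 2: ref 1 -> HIT, frames=[1,-] (faults so far: 1)
  step 3: ref 2 -> FAULT, frames=[1,2] (faults so far: 2)
  step 4: ref 3 -> FAULT, evict 2, frames=[1,3] (faults so far: 3)
  step 5: ref 1 -> HIT, frames=[1,3] (faults so far: 3)
  step 6: ref 4 -> FAULT, evict 1, frames=[4,3] (faults so far: 4)
  step 7: ref 3 -> HIT, frames=[4,3] (faults so far: 4)
  step 8: ref 2 -> FAULT, evict 4, frames=[2,3] (faults so far: 5)
  step 9: ref 2 -> HIT, frames=[2,3] (faults so far: 5)
  step 10: ref 1 -> FAULT, evict 2, frames=[1,3] (faults so far: 6)
  step 11: ref 1 -> HIT, frames=[1,3] (faults so far: 6)
  step 12: ref 3 -> HIT, frames=[1,3] (faults so far: 6)
  Optimal total faults: 6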